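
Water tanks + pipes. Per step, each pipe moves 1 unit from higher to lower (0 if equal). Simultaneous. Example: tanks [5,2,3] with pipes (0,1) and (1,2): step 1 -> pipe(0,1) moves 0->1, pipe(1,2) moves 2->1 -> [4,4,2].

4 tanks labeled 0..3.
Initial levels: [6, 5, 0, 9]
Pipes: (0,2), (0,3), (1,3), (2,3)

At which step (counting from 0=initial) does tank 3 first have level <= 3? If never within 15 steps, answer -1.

Answer: -1

Derivation:
Step 1: flows [0->2,3->0,3->1,3->2] -> levels [6 6 2 6]
Step 2: flows [0->2,0=3,1=3,3->2] -> levels [5 6 4 5]
Step 3: flows [0->2,0=3,1->3,3->2] -> levels [4 5 6 5]
Step 4: flows [2->0,3->0,1=3,2->3] -> levels [6 5 4 5]
Step 5: flows [0->2,0->3,1=3,3->2] -> levels [4 5 6 5]
  -> period-2 cycle (repeats step 3); tank 3 never drops to <=3
Tank 3 never reaches <=3 within 15 steps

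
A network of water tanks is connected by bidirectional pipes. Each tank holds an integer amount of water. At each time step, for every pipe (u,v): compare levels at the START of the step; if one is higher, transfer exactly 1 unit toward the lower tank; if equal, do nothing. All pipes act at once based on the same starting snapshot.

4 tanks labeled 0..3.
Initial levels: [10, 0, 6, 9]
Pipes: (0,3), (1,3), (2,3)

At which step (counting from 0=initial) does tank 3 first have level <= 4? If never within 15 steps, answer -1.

Answer: 7

Derivation:
Step 1: flows [0->3,3->1,3->2] -> levels [9 1 7 8]
Step 2: flows [0->3,3->1,3->2] -> levels [8 2 8 7]
Step 3: flows [0->3,3->1,2->3] -> levels [7 3 7 8]
Step 4: flows [3->0,3->1,3->2] -> levels [8 4 8 5]
Step 5: flows [0->3,3->1,2->3] -> levels [7 5 7 6]
Step 6: flows [0->3,3->1,2->3] -> levels [6 6 6 7]
Step 7: flows [3->0,3->1,3->2] -> levels [7 7 7 4]
Tank 3 first reaches <=4 at step 7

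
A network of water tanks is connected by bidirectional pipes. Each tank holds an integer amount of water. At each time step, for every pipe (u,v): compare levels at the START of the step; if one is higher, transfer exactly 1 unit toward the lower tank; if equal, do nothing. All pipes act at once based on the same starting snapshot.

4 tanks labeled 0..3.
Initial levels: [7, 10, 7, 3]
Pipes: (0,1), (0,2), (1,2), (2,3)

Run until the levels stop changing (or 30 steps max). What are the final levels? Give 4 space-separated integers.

Answer: 7 7 8 5

Derivation:
Step 1: flows [1->0,0=2,1->2,2->3] -> levels [8 8 7 4]
Step 2: flows [0=1,0->2,1->2,2->3] -> levels [7 7 8 5]
Step 3: flows [0=1,2->0,2->1,2->3] -> levels [8 8 5 6]
Step 4: flows [0=1,0->2,1->2,3->2] -> levels [7 7 8 5]
  -> period-2 cycle: step 4 state = step 2 state; never stabilizes
  -> state at step 30: (30-2) mod 2 = 0, same as step 2 -> [7 7 8 5]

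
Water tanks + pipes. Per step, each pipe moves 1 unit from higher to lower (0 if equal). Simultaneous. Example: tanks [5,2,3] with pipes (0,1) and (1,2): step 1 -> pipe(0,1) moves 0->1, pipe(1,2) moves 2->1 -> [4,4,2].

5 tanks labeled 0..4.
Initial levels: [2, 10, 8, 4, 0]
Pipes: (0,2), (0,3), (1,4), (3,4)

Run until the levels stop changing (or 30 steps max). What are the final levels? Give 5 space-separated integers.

Step 1: flows [2->0,3->0,1->4,3->4] -> levels [4 9 7 2 2]
Step 2: flows [2->0,0->3,1->4,3=4] -> levels [4 8 6 3 3]
Step 3: flows [2->0,0->3,1->4,3=4] -> levels [4 7 5 4 4]
Step 4: flows [2->0,0=3,1->4,3=4] -> levels [5 6 4 4 5]
Step 5: flows [0->2,0->3,1->4,4->3] -> levels [3 5 5 6 5]
Step 6: flows [2->0,3->0,1=4,3->4] -> levels [5 5 4 4 6]
Step 7: flows [0->2,0->3,4->1,4->3] -> levels [3 6 5 6 4]
Step 8: flows [2->0,3->0,1->4,3->4] -> levels [5 5 4 4 6]
  -> period-2 cycle: step 8 state = step 6 state; never stabilizes
  -> state at step 30: (30-6) mod 2 = 0, same as step 6 -> [5 5 4 4 6]

Answer: 5 5 4 4 6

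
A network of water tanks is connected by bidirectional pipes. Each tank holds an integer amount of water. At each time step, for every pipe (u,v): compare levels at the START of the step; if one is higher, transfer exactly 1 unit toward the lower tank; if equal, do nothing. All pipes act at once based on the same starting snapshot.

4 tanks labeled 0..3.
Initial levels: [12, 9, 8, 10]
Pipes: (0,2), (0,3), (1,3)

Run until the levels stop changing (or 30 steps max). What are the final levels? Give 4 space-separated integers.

Answer: 9 9 10 11

Derivation:
Step 1: flows [0->2,0->3,3->1] -> levels [10 10 9 10]
Step 2: flows [0->2,0=3,1=3] -> levels [9 10 10 10]
Step 3: flows [2->0,3->0,1=3] -> levels [11 10 9 9]
Step 4: flows [0->2,0->3,1->3] -> levels [9 9 10 11]
Step 5: flows [2->0,3->0,3->1] -> levels [11 10 9 9]
  -> period-2 cycle: step 5 state = step 3 state; never stabilizes
  -> state at step 30: (30-3) mod 2 = 1, same as step 4 -> [9 9 10 11]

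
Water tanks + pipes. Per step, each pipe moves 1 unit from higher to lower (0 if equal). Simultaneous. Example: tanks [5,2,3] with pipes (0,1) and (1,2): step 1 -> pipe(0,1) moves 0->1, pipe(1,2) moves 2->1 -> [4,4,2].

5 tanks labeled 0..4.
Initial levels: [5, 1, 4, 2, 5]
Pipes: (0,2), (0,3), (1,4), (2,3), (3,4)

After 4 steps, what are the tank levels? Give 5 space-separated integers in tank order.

Answer: 5 2 4 2 4

Derivation:
Step 1: flows [0->2,0->3,4->1,2->3,4->3] -> levels [3 2 4 5 3]
Step 2: flows [2->0,3->0,4->1,3->2,3->4] -> levels [5 3 4 2 3]
Step 3: flows [0->2,0->3,1=4,2->3,4->3] -> levels [3 3 4 5 2]
Step 4: flows [2->0,3->0,1->4,3->2,3->4] -> levels [5 2 4 2 4]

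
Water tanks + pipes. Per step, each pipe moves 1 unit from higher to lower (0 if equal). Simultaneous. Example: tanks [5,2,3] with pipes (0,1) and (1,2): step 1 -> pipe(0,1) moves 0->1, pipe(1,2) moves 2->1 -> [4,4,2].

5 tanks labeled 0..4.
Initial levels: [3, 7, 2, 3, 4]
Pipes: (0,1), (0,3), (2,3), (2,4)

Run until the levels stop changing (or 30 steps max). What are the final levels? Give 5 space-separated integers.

Step 1: flows [1->0,0=3,3->2,4->2] -> levels [4 6 4 2 3]
Step 2: flows [1->0,0->3,2->3,2->4] -> levels [4 5 2 4 4]
Step 3: flows [1->0,0=3,3->2,4->2] -> levels [5 4 4 3 3]
Step 4: flows [0->1,0->3,2->3,2->4] -> levels [3 5 2 5 4]
Step 5: flows [1->0,3->0,3->2,4->2] -> levels [5 4 4 3 3]
  -> period-2 cycle: step 5 state = step 3 state; never stabilizes
  -> state at step 30: (30-3) mod 2 = 1, same as step 4 -> [3 5 2 5 4]

Answer: 3 5 2 5 4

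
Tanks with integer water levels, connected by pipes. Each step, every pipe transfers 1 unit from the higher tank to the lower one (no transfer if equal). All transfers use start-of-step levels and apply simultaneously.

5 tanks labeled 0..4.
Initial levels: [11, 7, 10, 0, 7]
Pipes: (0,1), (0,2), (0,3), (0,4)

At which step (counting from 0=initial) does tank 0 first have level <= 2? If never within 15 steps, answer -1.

Answer: -1

Derivation:
Step 1: flows [0->1,0->2,0->3,0->4] -> levels [7 8 11 1 8]
Step 2: flows [1->0,2->0,0->3,4->0] -> levels [9 7 10 2 7]
Step 3: flows [0->1,2->0,0->3,0->4] -> levels [7 8 9 3 8]
Step 4: flows [1->0,2->0,0->3,4->0] -> levels [9 7 8 4 7]
Step 5: flows [0->1,0->2,0->3,0->4] -> levels [5 8 9 5 8]
Step 6: flows [1->0,2->0,0=3,4->0] -> levels [8 7 8 5 7]
Step 7: flows [0->1,0=2,0->3,0->4] -> levels [5 8 8 6 8]
Step 8: flows [1->0,2->0,3->0,4->0] -> levels [9 7 7 5 7]
Step 9: flows [0->1,0->2,0->3,0->4] -> levels [5 8 8 6 8]
  -> period-2 cycle (repeats step 7); tank 0 never drops to <=2
Tank 0 never reaches <=2 within 15 steps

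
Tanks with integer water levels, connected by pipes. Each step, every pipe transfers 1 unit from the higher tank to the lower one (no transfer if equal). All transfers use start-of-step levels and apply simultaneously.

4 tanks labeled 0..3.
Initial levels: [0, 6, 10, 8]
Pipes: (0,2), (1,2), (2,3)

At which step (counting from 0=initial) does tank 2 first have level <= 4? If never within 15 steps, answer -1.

Step 1: flows [2->0,2->1,2->3] -> levels [1 7 7 9]
Step 2: flows [2->0,1=2,3->2] -> levels [2 7 7 8]
Step 3: flows [2->0,1=2,3->2] -> levels [3 7 7 7]
Step 4: flows [2->0,1=2,2=3] -> levels [4 7 6 7]
Step 5: flows [2->0,1->2,3->2] -> levels [5 6 7 6]
Step 6: flows [2->0,2->1,2->3] -> levels [6 7 4 7]
Tank 2 first reaches <=4 at step 6

Answer: 6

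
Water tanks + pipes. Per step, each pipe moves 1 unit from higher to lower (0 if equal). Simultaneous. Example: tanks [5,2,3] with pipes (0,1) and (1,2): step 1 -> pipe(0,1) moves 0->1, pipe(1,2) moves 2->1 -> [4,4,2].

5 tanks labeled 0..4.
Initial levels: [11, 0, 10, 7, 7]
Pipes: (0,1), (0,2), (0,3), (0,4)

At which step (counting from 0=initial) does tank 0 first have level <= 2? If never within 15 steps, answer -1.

Answer: -1

Derivation:
Step 1: flows [0->1,0->2,0->3,0->4] -> levels [7 1 11 8 8]
Step 2: flows [0->1,2->0,3->0,4->0] -> levels [9 2 10 7 7]
Step 3: flows [0->1,2->0,0->3,0->4] -> levels [7 3 9 8 8]
Step 4: flows [0->1,2->0,3->0,4->0] -> levels [9 4 8 7 7]
Step 5: flows [0->1,0->2,0->3,0->4] -> levels [5 5 9 8 8]
Step 6: flows [0=1,2->0,3->0,4->0] -> levels [8 5 8 7 7]
Step 7: flows [0->1,0=2,0->3,0->4] -> levels [5 6 8 8 8]
Step 8: flows [1->0,2->0,3->0,4->0] -> levels [9 5 7 7 7]
Step 9: flows [0->1,0->2,0->3,0->4] -> levels [5 6 8 8 8]
  -> period-2 cycle (repeats step 7); tank 0 never drops to <=2
Tank 0 never reaches <=2 within 15 steps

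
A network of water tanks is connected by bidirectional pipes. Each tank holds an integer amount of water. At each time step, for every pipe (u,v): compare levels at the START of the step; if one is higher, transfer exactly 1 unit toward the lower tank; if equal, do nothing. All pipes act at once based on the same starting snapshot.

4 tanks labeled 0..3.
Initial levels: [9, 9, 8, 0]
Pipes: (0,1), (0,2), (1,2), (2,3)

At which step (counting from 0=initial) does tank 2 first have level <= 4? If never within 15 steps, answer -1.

Step 1: flows [0=1,0->2,1->2,2->3] -> levels [8 8 9 1]
Step 2: flows [0=1,2->0,2->1,2->3] -> levels [9 9 6 2]
Step 3: flows [0=1,0->2,1->2,2->3] -> levels [8 8 7 3]
Step 4: flows [0=1,0->2,1->2,2->3] -> levels [7 7 8 4]
Step 5: flows [0=1,2->0,2->1,2->3] -> levels [8 8 5 5]
Step 6: flows [0=1,0->2,1->2,2=3] -> levels [7 7 7 5]
Step 7: flows [0=1,0=2,1=2,2->3] -> levels [7 7 6 6]
Step 8: flows [0=1,0->2,1->2,2=3] -> levels [6 6 8 6]
Step 9: flows [0=1,2->0,2->1,2->3] -> levels [7 7 5 7]
Step 10: flows [0=1,0->2,1->2,3->2] -> levels [6 6 8 6]
  -> period-2 cycle (repeats step 8); tank 2 never drops to <=4
Tank 2 never reaches <=4 within 15 steps

Answer: -1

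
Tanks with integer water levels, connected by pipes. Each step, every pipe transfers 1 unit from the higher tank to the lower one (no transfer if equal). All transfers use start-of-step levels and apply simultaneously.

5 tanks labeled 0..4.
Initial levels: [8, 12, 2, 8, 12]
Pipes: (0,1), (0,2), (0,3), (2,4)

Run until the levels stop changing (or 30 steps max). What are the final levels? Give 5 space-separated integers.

Answer: 10 8 7 8 9

Derivation:
Step 1: flows [1->0,0->2,0=3,4->2] -> levels [8 11 4 8 11]
Step 2: flows [1->0,0->2,0=3,4->2] -> levels [8 10 6 8 10]
Step 3: flows [1->0,0->2,0=3,4->2] -> levels [8 9 8 8 9]
Step 4: flows [1->0,0=2,0=3,4->2] -> levels [9 8 9 8 8]
Step 5: flows [0->1,0=2,0->3,2->4] -> levels [7 9 8 9 9]
Step 6: flows [1->0,2->0,3->0,4->2] -> levels [10 8 8 8 8]
Step 7: flows [0->1,0->2,0->3,2=4] -> levels [7 9 9 9 8]
Step 8: flows [1->0,2->0,3->0,2->4] -> levels [10 8 7 8 9]
Step 9: flows [0->1,0->2,0->3,4->2] -> levels [7 9 9 9 8]
  -> period-2 cycle: step 9 state = step 7 state; never stabilizes
  -> state at step 30: (30-7) mod 2 = 1, same as step 8 -> [10 8 7 8 9]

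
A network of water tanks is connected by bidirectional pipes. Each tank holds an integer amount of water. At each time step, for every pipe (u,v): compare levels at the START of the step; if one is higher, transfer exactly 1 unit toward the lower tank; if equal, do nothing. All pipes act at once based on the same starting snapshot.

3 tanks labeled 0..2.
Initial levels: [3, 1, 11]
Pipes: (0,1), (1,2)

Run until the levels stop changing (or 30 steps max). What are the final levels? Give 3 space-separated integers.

Step 1: flows [0->1,2->1] -> levels [2 3 10]
Step 2: flows [1->0,2->1] -> levels [3 3 9]
Step 3: flows [0=1,2->1] -> levels [3 4 8]
Step 4: flows [1->0,2->1] -> levels [4 4 7]
Step 5: flows [0=1,2->1] -> levels [4 5 6]
Step 6: flows [1->0,2->1] -> levels [5 5 5]
Step 7: flows [0=1,1=2] -> levels [5 5 5]
  -> stable (no change)

Answer: 5 5 5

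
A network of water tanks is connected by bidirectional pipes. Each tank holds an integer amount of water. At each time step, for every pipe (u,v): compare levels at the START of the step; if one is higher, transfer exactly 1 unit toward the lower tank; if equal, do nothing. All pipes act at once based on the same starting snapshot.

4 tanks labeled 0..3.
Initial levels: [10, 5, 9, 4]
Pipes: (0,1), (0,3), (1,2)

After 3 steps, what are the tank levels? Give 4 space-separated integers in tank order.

Step 1: flows [0->1,0->3,2->1] -> levels [8 7 8 5]
Step 2: flows [0->1,0->3,2->1] -> levels [6 9 7 6]
Step 3: flows [1->0,0=3,1->2] -> levels [7 7 8 6]

Answer: 7 7 8 6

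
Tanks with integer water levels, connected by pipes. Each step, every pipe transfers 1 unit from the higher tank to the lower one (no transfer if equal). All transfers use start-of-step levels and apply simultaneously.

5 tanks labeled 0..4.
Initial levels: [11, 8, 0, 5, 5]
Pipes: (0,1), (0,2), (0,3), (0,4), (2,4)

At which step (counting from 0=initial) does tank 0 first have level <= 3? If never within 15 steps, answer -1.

Answer: -1

Derivation:
Step 1: flows [0->1,0->2,0->3,0->4,4->2] -> levels [7 9 2 6 5]
Step 2: flows [1->0,0->2,0->3,0->4,4->2] -> levels [5 8 4 7 5]
Step 3: flows [1->0,0->2,3->0,0=4,4->2] -> levels [6 7 6 6 4]
Step 4: flows [1->0,0=2,0=3,0->4,2->4] -> levels [6 6 5 6 6]
Step 5: flows [0=1,0->2,0=3,0=4,4->2] -> levels [5 6 7 6 5]
Step 6: flows [1->0,2->0,3->0,0=4,2->4] -> levels [8 5 5 5 6]
Step 7: flows [0->1,0->2,0->3,0->4,4->2] -> levels [4 6 7 6 6]
Step 8: flows [1->0,2->0,3->0,4->0,2->4] -> levels [8 5 5 5 6]
  -> period-2 cycle (repeats step 6); tank 0 never drops to <=3
Tank 0 never reaches <=3 within 15 steps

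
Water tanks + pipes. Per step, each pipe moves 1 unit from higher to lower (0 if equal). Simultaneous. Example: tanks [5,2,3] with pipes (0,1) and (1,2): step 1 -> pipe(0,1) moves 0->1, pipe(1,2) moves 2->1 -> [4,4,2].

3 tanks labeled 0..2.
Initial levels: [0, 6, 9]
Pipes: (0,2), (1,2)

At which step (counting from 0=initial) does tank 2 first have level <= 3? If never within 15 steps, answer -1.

Step 1: flows [2->0,2->1] -> levels [1 7 7]
Step 2: flows [2->0,1=2] -> levels [2 7 6]
Step 3: flows [2->0,1->2] -> levels [3 6 6]
Step 4: flows [2->0,1=2] -> levels [4 6 5]
Step 5: flows [2->0,1->2] -> levels [5 5 5]
Step 6: flows [0=2,1=2] -> levels [5 5 5]
  -> stable; tank 2 stays at 5 > 3
Tank 2 never reaches <=3 within 15 steps

Answer: -1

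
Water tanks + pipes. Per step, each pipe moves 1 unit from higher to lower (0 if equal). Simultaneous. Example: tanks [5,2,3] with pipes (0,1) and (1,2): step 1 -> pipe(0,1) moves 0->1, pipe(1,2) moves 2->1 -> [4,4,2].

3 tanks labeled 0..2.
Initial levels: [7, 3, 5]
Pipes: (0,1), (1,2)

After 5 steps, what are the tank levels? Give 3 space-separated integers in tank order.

Answer: 5 5 5

Derivation:
Step 1: flows [0->1,2->1] -> levels [6 5 4]
Step 2: flows [0->1,1->2] -> levels [5 5 5]
Step 3: flows [0=1,1=2] -> levels [5 5 5]
  -> stable; steps 4..5 unchanged -> [5 5 5]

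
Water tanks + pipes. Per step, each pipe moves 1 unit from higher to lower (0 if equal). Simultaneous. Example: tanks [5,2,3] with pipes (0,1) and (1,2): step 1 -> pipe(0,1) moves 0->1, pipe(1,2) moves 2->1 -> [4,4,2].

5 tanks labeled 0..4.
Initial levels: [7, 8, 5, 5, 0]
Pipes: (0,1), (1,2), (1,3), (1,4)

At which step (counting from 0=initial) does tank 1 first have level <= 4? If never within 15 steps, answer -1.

Answer: 1

Derivation:
Step 1: flows [1->0,1->2,1->3,1->4] -> levels [8 4 6 6 1]
Tank 1 first reaches <=4 at step 1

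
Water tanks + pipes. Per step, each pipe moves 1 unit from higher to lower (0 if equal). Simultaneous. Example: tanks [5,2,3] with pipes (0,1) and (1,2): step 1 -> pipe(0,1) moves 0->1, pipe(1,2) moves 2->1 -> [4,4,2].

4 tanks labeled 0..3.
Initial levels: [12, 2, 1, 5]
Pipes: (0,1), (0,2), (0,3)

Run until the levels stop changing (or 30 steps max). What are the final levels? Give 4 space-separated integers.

Answer: 5 5 5 5

Derivation:
Step 1: flows [0->1,0->2,0->3] -> levels [9 3 2 6]
Step 2: flows [0->1,0->2,0->3] -> levels [6 4 3 7]
Step 3: flows [0->1,0->2,3->0] -> levels [5 5 4 6]
Step 4: flows [0=1,0->2,3->0] -> levels [5 5 5 5]
Step 5: flows [0=1,0=2,0=3] -> levels [5 5 5 5]
  -> stable (no change)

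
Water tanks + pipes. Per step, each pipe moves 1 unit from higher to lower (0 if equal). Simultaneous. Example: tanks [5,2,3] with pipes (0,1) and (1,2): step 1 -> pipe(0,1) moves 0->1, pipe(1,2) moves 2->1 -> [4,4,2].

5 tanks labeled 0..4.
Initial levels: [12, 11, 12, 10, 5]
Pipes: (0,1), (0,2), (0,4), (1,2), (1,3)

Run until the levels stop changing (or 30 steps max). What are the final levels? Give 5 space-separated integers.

Step 1: flows [0->1,0=2,0->4,2->1,1->3] -> levels [10 12 11 11 6]
Step 2: flows [1->0,2->0,0->4,1->2,1->3] -> levels [11 9 11 12 7]
Step 3: flows [0->1,0=2,0->4,2->1,3->1] -> levels [9 12 10 11 8]
Step 4: flows [1->0,2->0,0->4,1->2,1->3] -> levels [10 9 10 12 9]
Step 5: flows [0->1,0=2,0->4,2->1,3->1] -> levels [8 12 9 11 10]
Step 6: flows [1->0,2->0,4->0,1->2,1->3] -> levels [11 9 9 12 9]
Step 7: flows [0->1,0->2,0->4,1=2,3->1] -> levels [8 11 10 11 10]
Step 8: flows [1->0,2->0,4->0,1->2,1=3] -> levels [11 9 10 11 9]
Step 9: flows [0->1,0->2,0->4,2->1,3->1] -> levels [8 12 10 10 10]
Step 10: flows [1->0,2->0,4->0,1->2,1->3] -> levels [11 9 10 11 9]
  -> period-2 cycle: step 10 state = step 8 state; never stabilizes
  -> state at step 30: (30-8) mod 2 = 0, same as step 8 -> [11 9 10 11 9]

Answer: 11 9 10 11 9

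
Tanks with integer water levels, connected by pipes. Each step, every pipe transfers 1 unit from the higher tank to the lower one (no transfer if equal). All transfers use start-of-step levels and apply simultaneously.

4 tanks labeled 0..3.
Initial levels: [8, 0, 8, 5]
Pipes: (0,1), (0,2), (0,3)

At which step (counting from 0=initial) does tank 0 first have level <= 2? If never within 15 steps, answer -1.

Answer: -1

Derivation:
Step 1: flows [0->1,0=2,0->3] -> levels [6 1 8 6]
Step 2: flows [0->1,2->0,0=3] -> levels [6 2 7 6]
Step 3: flows [0->1,2->0,0=3] -> levels [6 3 6 6]
Step 4: flows [0->1,0=2,0=3] -> levels [5 4 6 6]
Step 5: flows [0->1,2->0,3->0] -> levels [6 5 5 5]
Step 6: flows [0->1,0->2,0->3] -> levels [3 6 6 6]
Step 7: flows [1->0,2->0,3->0] -> levels [6 5 5 5]
  -> period-2 cycle (repeats step 5); tank 0 never drops to <=2
Tank 0 never reaches <=2 within 15 steps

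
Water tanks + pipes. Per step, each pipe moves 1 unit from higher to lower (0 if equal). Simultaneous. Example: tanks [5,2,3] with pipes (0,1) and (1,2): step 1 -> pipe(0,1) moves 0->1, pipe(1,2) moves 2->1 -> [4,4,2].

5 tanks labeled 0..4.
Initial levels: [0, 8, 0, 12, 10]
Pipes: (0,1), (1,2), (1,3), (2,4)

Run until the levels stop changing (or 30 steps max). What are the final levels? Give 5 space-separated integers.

Answer: 6 6 6 6 6

Derivation:
Step 1: flows [1->0,1->2,3->1,4->2] -> levels [1 7 2 11 9]
Step 2: flows [1->0,1->2,3->1,4->2] -> levels [2 6 4 10 8]
Step 3: flows [1->0,1->2,3->1,4->2] -> levels [3 5 6 9 7]
Step 4: flows [1->0,2->1,3->1,4->2] -> levels [4 6 6 8 6]
Step 5: flows [1->0,1=2,3->1,2=4] -> levels [5 6 6 7 6]
Step 6: flows [1->0,1=2,3->1,2=4] -> levels [6 6 6 6 6]
Step 7: flows [0=1,1=2,1=3,2=4] -> levels [6 6 6 6 6]
  -> stable (no change)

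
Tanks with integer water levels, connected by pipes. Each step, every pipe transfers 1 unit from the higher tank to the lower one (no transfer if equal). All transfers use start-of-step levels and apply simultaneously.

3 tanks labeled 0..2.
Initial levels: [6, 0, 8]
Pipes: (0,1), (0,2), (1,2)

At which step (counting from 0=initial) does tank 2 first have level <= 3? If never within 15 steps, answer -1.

Answer: -1

Derivation:
Step 1: flows [0->1,2->0,2->1] -> levels [6 2 6]
Step 2: flows [0->1,0=2,2->1] -> levels [5 4 5]
Step 3: flows [0->1,0=2,2->1] -> levels [4 6 4]
Step 4: flows [1->0,0=2,1->2] -> levels [5 4 5]
  -> period-2 cycle (repeats step 2); tank 2 never drops to <=3
Tank 2 never reaches <=3 within 15 steps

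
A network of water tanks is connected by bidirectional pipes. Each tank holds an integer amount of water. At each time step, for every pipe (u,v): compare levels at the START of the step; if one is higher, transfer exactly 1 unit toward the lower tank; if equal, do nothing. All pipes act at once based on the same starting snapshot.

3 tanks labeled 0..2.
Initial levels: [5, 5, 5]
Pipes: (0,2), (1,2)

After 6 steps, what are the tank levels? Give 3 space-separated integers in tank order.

Step 1: flows [0=2,1=2] -> levels [5 5 5]
  -> stable; steps 2..6 unchanged -> [5 5 5]

Answer: 5 5 5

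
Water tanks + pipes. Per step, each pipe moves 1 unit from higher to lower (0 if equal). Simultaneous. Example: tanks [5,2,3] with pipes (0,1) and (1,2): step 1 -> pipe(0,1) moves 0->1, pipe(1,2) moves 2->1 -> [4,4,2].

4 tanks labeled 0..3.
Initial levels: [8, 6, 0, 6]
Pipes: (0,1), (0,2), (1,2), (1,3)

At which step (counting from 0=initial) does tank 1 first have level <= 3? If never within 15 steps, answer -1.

Step 1: flows [0->1,0->2,1->2,1=3] -> levels [6 6 2 6]
Step 2: flows [0=1,0->2,1->2,1=3] -> levels [5 5 4 6]
Step 3: flows [0=1,0->2,1->2,3->1] -> levels [4 5 6 5]
Step 4: flows [1->0,2->0,2->1,1=3] -> levels [6 5 4 5]
Step 5: flows [0->1,0->2,1->2,1=3] -> levels [4 5 6 5]
  -> period-2 cycle (repeats step 3); tank 1 never drops to <=3
Tank 1 never reaches <=3 within 15 steps

Answer: -1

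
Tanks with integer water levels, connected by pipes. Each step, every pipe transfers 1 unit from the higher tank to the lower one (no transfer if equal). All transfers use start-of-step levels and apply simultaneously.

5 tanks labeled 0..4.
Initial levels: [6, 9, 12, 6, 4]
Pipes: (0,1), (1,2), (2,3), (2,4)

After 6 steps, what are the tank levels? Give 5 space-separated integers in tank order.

Step 1: flows [1->0,2->1,2->3,2->4] -> levels [7 9 9 7 5]
Step 2: flows [1->0,1=2,2->3,2->4] -> levels [8 8 7 8 6]
Step 3: flows [0=1,1->2,3->2,2->4] -> levels [8 7 8 7 7]
Step 4: flows [0->1,2->1,2->3,2->4] -> levels [7 9 5 8 8]
Step 5: flows [1->0,1->2,3->2,4->2] -> levels [8 7 8 7 7]
  -> period-2 cycle: step 5 state = step 3 state
  -> state at step 6: (6-3) mod 2 = 1, same as step 4 -> [7 9 5 8 8]

Answer: 7 9 5 8 8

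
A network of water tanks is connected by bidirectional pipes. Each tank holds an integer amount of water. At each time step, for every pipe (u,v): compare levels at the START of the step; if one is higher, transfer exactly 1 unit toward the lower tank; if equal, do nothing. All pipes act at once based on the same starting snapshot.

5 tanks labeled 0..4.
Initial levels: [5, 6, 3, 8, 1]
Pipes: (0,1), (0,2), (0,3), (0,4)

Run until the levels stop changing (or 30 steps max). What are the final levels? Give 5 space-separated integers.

Step 1: flows [1->0,0->2,3->0,0->4] -> levels [5 5 4 7 2]
Step 2: flows [0=1,0->2,3->0,0->4] -> levels [4 5 5 6 3]
Step 3: flows [1->0,2->0,3->0,0->4] -> levels [6 4 4 5 4]
Step 4: flows [0->1,0->2,0->3,0->4] -> levels [2 5 5 6 5]
Step 5: flows [1->0,2->0,3->0,4->0] -> levels [6 4 4 5 4]
  -> period-2 cycle: step 5 state = step 3 state; never stabilizes
  -> state at step 30: (30-3) mod 2 = 1, same as step 4 -> [2 5 5 6 5]

Answer: 2 5 5 6 5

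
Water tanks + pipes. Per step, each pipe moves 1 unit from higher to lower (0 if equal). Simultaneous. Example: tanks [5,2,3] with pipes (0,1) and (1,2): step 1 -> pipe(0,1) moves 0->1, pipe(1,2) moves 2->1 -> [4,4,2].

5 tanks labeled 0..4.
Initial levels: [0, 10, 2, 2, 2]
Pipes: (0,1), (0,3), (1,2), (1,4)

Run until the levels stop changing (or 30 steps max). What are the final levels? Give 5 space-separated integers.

Step 1: flows [1->0,3->0,1->2,1->4] -> levels [2 7 3 1 3]
Step 2: flows [1->0,0->3,1->2,1->4] -> levels [2 4 4 2 4]
Step 3: flows [1->0,0=3,1=2,1=4] -> levels [3 3 4 2 4]
Step 4: flows [0=1,0->3,2->1,4->1] -> levels [2 5 3 3 3]
Step 5: flows [1->0,3->0,1->2,1->4] -> levels [4 2 4 2 4]
Step 6: flows [0->1,0->3,2->1,4->1] -> levels [2 5 3 3 3]
  -> period-2 cycle: step 6 state = step 4 state; never stabilizes
  -> state at step 30: (30-4) mod 2 = 0, same as step 4 -> [2 5 3 3 3]

Answer: 2 5 3 3 3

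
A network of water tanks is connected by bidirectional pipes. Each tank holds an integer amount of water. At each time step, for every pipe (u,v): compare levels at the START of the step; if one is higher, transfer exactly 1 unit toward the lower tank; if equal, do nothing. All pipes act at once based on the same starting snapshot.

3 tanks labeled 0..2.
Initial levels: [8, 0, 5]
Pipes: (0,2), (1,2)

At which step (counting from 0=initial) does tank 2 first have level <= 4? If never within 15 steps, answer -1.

Answer: 4

Derivation:
Step 1: flows [0->2,2->1] -> levels [7 1 5]
Step 2: flows [0->2,2->1] -> levels [6 2 5]
Step 3: flows [0->2,2->1] -> levels [5 3 5]
Step 4: flows [0=2,2->1] -> levels [5 4 4]
Tank 2 first reaches <=4 at step 4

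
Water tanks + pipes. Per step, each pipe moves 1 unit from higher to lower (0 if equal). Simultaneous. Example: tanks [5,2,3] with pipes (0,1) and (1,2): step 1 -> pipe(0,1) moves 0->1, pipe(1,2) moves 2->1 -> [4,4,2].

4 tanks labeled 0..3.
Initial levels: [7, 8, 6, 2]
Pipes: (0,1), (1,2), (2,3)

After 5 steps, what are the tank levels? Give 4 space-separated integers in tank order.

Answer: 6 6 5 6

Derivation:
Step 1: flows [1->0,1->2,2->3] -> levels [8 6 6 3]
Step 2: flows [0->1,1=2,2->3] -> levels [7 7 5 4]
Step 3: flows [0=1,1->2,2->3] -> levels [7 6 5 5]
Step 4: flows [0->1,1->2,2=3] -> levels [6 6 6 5]
Step 5: flows [0=1,1=2,2->3] -> levels [6 6 5 6]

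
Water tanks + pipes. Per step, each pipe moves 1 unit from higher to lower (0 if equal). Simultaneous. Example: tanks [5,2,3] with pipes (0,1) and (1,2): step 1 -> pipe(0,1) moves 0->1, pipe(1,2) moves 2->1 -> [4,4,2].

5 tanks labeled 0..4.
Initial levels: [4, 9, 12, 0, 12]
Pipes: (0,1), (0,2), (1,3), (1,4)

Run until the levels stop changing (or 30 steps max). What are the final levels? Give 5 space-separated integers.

Step 1: flows [1->0,2->0,1->3,4->1] -> levels [6 8 11 1 11]
Step 2: flows [1->0,2->0,1->3,4->1] -> levels [8 7 10 2 10]
Step 3: flows [0->1,2->0,1->3,4->1] -> levels [8 8 9 3 9]
Step 4: flows [0=1,2->0,1->3,4->1] -> levels [9 8 8 4 8]
Step 5: flows [0->1,0->2,1->3,1=4] -> levels [7 8 9 5 8]
Step 6: flows [1->0,2->0,1->3,1=4] -> levels [9 6 8 6 8]
Step 7: flows [0->1,0->2,1=3,4->1] -> levels [7 8 9 6 7]
Step 8: flows [1->0,2->0,1->3,1->4] -> levels [9 5 8 7 8]
Step 9: flows [0->1,0->2,3->1,4->1] -> levels [7 8 9 6 7]
  -> period-2 cycle: step 9 state = step 7 state; never stabilizes
  -> state at step 30: (30-7) mod 2 = 1, same as step 8 -> [9 5 8 7 8]

Answer: 9 5 8 7 8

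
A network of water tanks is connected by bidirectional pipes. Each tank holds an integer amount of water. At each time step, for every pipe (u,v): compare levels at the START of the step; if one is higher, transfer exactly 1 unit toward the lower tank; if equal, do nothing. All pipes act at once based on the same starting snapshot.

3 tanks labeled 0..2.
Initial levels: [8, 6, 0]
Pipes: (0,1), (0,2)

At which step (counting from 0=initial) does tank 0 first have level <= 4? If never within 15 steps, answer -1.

Answer: 5

Derivation:
Step 1: flows [0->1,0->2] -> levels [6 7 1]
Step 2: flows [1->0,0->2] -> levels [6 6 2]
Step 3: flows [0=1,0->2] -> levels [5 6 3]
Step 4: flows [1->0,0->2] -> levels [5 5 4]
Step 5: flows [0=1,0->2] -> levels [4 5 5]
Tank 0 first reaches <=4 at step 5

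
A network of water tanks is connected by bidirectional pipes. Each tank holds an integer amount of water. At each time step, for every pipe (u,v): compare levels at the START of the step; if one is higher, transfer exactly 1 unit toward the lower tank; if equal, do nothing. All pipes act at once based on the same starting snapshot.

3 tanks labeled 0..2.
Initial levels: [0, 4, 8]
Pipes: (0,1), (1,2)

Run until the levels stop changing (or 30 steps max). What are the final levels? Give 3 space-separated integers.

Step 1: flows [1->0,2->1] -> levels [1 4 7]
Step 2: flows [1->0,2->1] -> levels [2 4 6]
Step 3: flows [1->0,2->1] -> levels [3 4 5]
Step 4: flows [1->0,2->1] -> levels [4 4 4]
Step 5: flows [0=1,1=2] -> levels [4 4 4]
  -> stable (no change)

Answer: 4 4 4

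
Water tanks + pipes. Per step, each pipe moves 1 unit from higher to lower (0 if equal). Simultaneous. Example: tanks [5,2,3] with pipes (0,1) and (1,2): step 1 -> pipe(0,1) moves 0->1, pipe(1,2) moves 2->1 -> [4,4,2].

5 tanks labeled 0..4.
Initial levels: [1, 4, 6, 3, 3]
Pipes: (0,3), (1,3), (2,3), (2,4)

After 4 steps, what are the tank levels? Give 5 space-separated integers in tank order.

Step 1: flows [3->0,1->3,2->3,2->4] -> levels [2 3 4 4 4]
Step 2: flows [3->0,3->1,2=3,2=4] -> levels [3 4 4 2 4]
Step 3: flows [0->3,1->3,2->3,2=4] -> levels [2 3 3 5 4]
Step 4: flows [3->0,3->1,3->2,4->2] -> levels [3 4 5 2 3]

Answer: 3 4 5 2 3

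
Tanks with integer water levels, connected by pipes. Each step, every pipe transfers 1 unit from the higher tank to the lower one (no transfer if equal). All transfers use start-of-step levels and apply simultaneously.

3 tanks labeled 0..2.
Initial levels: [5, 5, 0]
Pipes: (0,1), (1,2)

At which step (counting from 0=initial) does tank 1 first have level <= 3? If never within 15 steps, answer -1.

Answer: 3

Derivation:
Step 1: flows [0=1,1->2] -> levels [5 4 1]
Step 2: flows [0->1,1->2] -> levels [4 4 2]
Step 3: flows [0=1,1->2] -> levels [4 3 3]
Tank 1 first reaches <=3 at step 3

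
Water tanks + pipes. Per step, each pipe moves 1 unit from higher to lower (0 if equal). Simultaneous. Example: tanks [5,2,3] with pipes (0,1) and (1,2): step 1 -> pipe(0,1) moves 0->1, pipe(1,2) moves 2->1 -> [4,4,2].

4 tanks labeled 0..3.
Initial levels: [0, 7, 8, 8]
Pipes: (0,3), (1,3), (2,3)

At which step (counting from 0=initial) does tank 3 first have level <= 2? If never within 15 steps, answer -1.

Answer: -1

Derivation:
Step 1: flows [3->0,3->1,2=3] -> levels [1 8 8 6]
Step 2: flows [3->0,1->3,2->3] -> levels [2 7 7 7]
Step 3: flows [3->0,1=3,2=3] -> levels [3 7 7 6]
Step 4: flows [3->0,1->3,2->3] -> levels [4 6 6 7]
Step 5: flows [3->0,3->1,3->2] -> levels [5 7 7 4]
Step 6: flows [0->3,1->3,2->3] -> levels [4 6 6 7]
  -> period-2 cycle (repeats step 4); tank 3 never drops to <=2
Tank 3 never reaches <=2 within 15 steps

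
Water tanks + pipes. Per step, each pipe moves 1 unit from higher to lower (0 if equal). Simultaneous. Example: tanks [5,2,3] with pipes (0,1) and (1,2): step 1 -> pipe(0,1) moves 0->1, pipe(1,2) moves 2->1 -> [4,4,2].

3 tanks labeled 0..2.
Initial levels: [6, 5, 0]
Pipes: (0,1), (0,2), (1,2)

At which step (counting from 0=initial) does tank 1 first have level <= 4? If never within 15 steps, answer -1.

Answer: 2

Derivation:
Step 1: flows [0->1,0->2,1->2] -> levels [4 5 2]
Step 2: flows [1->0,0->2,1->2] -> levels [4 3 4]
Tank 1 first reaches <=4 at step 2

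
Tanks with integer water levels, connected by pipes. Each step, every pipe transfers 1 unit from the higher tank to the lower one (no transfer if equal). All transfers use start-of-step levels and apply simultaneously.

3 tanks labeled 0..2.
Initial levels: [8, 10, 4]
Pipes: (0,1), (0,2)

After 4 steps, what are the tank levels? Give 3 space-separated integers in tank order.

Step 1: flows [1->0,0->2] -> levels [8 9 5]
Step 2: flows [1->0,0->2] -> levels [8 8 6]
Step 3: flows [0=1,0->2] -> levels [7 8 7]
Step 4: flows [1->0,0=2] -> levels [8 7 7]

Answer: 8 7 7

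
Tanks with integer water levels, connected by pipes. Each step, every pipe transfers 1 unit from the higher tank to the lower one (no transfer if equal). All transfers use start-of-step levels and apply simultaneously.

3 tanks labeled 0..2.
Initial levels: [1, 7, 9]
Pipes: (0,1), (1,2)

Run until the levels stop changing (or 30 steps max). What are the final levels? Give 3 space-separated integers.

Step 1: flows [1->0,2->1] -> levels [2 7 8]
Step 2: flows [1->0,2->1] -> levels [3 7 7]
Step 3: flows [1->0,1=2] -> levels [4 6 7]
Step 4: flows [1->0,2->1] -> levels [5 6 6]
Step 5: flows [1->0,1=2] -> levels [6 5 6]
Step 6: flows [0->1,2->1] -> levels [5 7 5]
Step 7: flows [1->0,1->2] -> levels [6 5 6]
  -> period-2 cycle: step 7 state = step 5 state; never stabilizes
  -> state at step 30: (30-5) mod 2 = 1, same as step 6 -> [5 7 5]

Answer: 5 7 5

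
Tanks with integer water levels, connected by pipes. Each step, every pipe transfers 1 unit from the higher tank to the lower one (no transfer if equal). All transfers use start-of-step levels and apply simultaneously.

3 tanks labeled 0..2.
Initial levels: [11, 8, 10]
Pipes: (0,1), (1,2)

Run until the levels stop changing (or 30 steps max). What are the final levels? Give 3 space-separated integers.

Answer: 10 9 10

Derivation:
Step 1: flows [0->1,2->1] -> levels [10 10 9]
Step 2: flows [0=1,1->2] -> levels [10 9 10]
Step 3: flows [0->1,2->1] -> levels [9 11 9]
Step 4: flows [1->0,1->2] -> levels [10 9 10]
  -> period-2 cycle: step 4 state = step 2 state; never stabilizes
  -> state at step 30: (30-2) mod 2 = 0, same as step 2 -> [10 9 10]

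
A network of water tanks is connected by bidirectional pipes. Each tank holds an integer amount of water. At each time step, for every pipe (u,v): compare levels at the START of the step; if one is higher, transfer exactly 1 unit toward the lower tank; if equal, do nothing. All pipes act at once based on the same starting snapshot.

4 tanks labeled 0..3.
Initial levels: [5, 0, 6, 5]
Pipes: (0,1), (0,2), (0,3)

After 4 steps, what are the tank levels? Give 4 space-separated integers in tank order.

Answer: 2 4 5 5

Derivation:
Step 1: flows [0->1,2->0,0=3] -> levels [5 1 5 5]
Step 2: flows [0->1,0=2,0=3] -> levels [4 2 5 5]
Step 3: flows [0->1,2->0,3->0] -> levels [5 3 4 4]
Step 4: flows [0->1,0->2,0->3] -> levels [2 4 5 5]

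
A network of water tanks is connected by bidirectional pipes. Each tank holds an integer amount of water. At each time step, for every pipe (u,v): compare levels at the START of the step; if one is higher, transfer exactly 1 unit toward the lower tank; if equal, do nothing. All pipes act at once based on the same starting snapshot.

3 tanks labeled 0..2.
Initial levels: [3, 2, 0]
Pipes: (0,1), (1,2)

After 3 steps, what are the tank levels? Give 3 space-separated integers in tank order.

Step 1: flows [0->1,1->2] -> levels [2 2 1]
Step 2: flows [0=1,1->2] -> levels [2 1 2]
Step 3: flows [0->1,2->1] -> levels [1 3 1]

Answer: 1 3 1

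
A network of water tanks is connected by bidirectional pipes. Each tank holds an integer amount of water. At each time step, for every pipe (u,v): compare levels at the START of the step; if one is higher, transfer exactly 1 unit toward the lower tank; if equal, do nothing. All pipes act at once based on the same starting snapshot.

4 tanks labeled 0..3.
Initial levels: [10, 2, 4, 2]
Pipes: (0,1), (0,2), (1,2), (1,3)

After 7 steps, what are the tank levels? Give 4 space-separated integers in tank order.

Step 1: flows [0->1,0->2,2->1,1=3] -> levels [8 4 4 2]
Step 2: flows [0->1,0->2,1=2,1->3] -> levels [6 4 5 3]
Step 3: flows [0->1,0->2,2->1,1->3] -> levels [4 5 5 4]
Step 4: flows [1->0,2->0,1=2,1->3] -> levels [6 3 4 5]
Step 5: flows [0->1,0->2,2->1,3->1] -> levels [4 6 4 4]
Step 6: flows [1->0,0=2,1->2,1->3] -> levels [5 3 5 5]
Step 7: flows [0->1,0=2,2->1,3->1] -> levels [4 6 4 4]

Answer: 4 6 4 4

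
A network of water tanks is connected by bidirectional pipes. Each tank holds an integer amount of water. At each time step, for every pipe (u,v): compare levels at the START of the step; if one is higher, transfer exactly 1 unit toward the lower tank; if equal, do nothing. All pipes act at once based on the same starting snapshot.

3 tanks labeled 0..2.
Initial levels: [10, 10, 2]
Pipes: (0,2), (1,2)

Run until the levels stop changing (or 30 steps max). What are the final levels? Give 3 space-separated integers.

Step 1: flows [0->2,1->2] -> levels [9 9 4]
Step 2: flows [0->2,1->2] -> levels [8 8 6]
Step 3: flows [0->2,1->2] -> levels [7 7 8]
Step 4: flows [2->0,2->1] -> levels [8 8 6]
  -> period-2 cycle: step 4 state = step 2 state; never stabilizes
  -> state at step 30: (30-2) mod 2 = 0, same as step 2 -> [8 8 6]

Answer: 8 8 6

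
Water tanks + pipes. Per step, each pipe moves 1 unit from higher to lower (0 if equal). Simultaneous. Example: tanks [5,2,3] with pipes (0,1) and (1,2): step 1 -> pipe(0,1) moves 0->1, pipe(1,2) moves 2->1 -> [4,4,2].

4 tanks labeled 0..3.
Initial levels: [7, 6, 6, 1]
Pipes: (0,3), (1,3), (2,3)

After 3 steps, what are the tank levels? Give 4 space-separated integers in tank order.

Step 1: flows [0->3,1->3,2->3] -> levels [6 5 5 4]
Step 2: flows [0->3,1->3,2->3] -> levels [5 4 4 7]
Step 3: flows [3->0,3->1,3->2] -> levels [6 5 5 4]

Answer: 6 5 5 4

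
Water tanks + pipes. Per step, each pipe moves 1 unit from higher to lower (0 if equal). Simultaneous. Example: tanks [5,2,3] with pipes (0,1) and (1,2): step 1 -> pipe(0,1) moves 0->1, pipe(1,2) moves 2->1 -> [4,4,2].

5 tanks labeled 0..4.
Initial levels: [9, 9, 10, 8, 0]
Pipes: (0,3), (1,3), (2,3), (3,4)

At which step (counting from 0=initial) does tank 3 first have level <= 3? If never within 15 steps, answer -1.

Answer: -1

Derivation:
Step 1: flows [0->3,1->3,2->3,3->4] -> levels [8 8 9 10 1]
Step 2: flows [3->0,3->1,3->2,3->4] -> levels [9 9 10 6 2]
Step 3: flows [0->3,1->3,2->3,3->4] -> levels [8 8 9 8 3]
Step 4: flows [0=3,1=3,2->3,3->4] -> levels [8 8 8 8 4]
Step 5: flows [0=3,1=3,2=3,3->4] -> levels [8 8 8 7 5]
Step 6: flows [0->3,1->3,2->3,3->4] -> levels [7 7 7 9 6]
Step 7: flows [3->0,3->1,3->2,3->4] -> levels [8 8 8 5 7]
Step 8: flows [0->3,1->3,2->3,4->3] -> levels [7 7 7 9 6]
  -> period-2 cycle (repeats step 6); tank 3 never drops to <=3
Tank 3 never reaches <=3 within 15 steps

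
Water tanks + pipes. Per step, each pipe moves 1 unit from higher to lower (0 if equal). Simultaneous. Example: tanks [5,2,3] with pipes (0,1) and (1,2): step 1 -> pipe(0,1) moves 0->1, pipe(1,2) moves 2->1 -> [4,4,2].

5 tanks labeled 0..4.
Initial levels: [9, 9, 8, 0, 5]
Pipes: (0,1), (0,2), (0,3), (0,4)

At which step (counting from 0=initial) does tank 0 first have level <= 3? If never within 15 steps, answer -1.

Step 1: flows [0=1,0->2,0->3,0->4] -> levels [6 9 9 1 6]
Step 2: flows [1->0,2->0,0->3,0=4] -> levels [7 8 8 2 6]
Step 3: flows [1->0,2->0,0->3,0->4] -> levels [7 7 7 3 7]
Step 4: flows [0=1,0=2,0->3,0=4] -> levels [6 7 7 4 7]
Step 5: flows [1->0,2->0,0->3,4->0] -> levels [8 6 6 5 6]
Step 6: flows [0->1,0->2,0->3,0->4] -> levels [4 7 7 6 7]
Step 7: flows [1->0,2->0,3->0,4->0] -> levels [8 6 6 5 6]
  -> period-2 cycle (repeats step 5); tank 0 never drops to <=3
Tank 0 never reaches <=3 within 15 steps

Answer: -1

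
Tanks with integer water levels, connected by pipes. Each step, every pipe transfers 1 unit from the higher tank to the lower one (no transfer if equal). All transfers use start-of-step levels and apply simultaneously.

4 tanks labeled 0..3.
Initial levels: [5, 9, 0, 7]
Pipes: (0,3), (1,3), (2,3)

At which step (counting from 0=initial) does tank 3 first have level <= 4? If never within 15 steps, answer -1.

Answer: 6

Derivation:
Step 1: flows [3->0,1->3,3->2] -> levels [6 8 1 6]
Step 2: flows [0=3,1->3,3->2] -> levels [6 7 2 6]
Step 3: flows [0=3,1->3,3->2] -> levels [6 6 3 6]
Step 4: flows [0=3,1=3,3->2] -> levels [6 6 4 5]
Step 5: flows [0->3,1->3,3->2] -> levels [5 5 5 6]
Step 6: flows [3->0,3->1,3->2] -> levels [6 6 6 3]
Tank 3 first reaches <=4 at step 6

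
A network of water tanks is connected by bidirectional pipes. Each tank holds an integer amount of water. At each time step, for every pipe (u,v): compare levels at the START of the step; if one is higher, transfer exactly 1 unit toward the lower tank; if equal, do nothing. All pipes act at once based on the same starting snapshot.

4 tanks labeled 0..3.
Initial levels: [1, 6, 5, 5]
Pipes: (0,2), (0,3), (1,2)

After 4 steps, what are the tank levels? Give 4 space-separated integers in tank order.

Step 1: flows [2->0,3->0,1->2] -> levels [3 5 5 4]
Step 2: flows [2->0,3->0,1=2] -> levels [5 5 4 3]
Step 3: flows [0->2,0->3,1->2] -> levels [3 4 6 4]
Step 4: flows [2->0,3->0,2->1] -> levels [5 5 4 3]

Answer: 5 5 4 3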